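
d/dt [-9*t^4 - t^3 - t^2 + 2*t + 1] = -36*t^3 - 3*t^2 - 2*t + 2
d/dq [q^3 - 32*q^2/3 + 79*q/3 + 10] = 3*q^2 - 64*q/3 + 79/3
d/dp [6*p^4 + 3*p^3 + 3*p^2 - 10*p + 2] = 24*p^3 + 9*p^2 + 6*p - 10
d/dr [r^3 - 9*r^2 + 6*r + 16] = 3*r^2 - 18*r + 6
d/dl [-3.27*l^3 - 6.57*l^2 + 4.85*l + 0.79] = -9.81*l^2 - 13.14*l + 4.85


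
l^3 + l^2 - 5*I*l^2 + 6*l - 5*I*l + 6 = (l + 1)*(l - 6*I)*(l + I)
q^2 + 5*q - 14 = (q - 2)*(q + 7)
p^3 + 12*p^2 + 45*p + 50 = (p + 2)*(p + 5)^2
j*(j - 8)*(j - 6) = j^3 - 14*j^2 + 48*j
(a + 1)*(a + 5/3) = a^2 + 8*a/3 + 5/3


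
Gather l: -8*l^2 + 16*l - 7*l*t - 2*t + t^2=-8*l^2 + l*(16 - 7*t) + t^2 - 2*t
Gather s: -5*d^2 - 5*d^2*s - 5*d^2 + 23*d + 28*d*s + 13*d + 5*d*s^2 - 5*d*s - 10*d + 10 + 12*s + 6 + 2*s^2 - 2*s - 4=-10*d^2 + 26*d + s^2*(5*d + 2) + s*(-5*d^2 + 23*d + 10) + 12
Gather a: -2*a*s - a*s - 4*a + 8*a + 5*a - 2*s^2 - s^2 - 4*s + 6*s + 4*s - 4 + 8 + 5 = a*(9 - 3*s) - 3*s^2 + 6*s + 9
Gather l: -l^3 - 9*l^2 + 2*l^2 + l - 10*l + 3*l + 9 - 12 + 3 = -l^3 - 7*l^2 - 6*l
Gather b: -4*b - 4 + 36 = 32 - 4*b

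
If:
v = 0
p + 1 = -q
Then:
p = -q - 1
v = 0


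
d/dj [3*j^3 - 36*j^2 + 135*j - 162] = 9*j^2 - 72*j + 135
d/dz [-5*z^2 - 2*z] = -10*z - 2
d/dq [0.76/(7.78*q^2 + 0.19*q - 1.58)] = (-11.8256*q - 0.1444)/(7.78*q^2 + 0.19*q - 1.58)^2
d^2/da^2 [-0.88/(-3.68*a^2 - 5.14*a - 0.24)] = (-23.834624*a^2 - 33.290752*a + 0.88*(7.36*a + 5.14)*(14.72*a + 10.28) - 1.554432)/(3.68*a^2 + 5.14*a + 0.24)^3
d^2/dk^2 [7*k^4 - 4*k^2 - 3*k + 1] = 84*k^2 - 8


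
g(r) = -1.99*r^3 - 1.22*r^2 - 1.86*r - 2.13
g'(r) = -5.97*r^2 - 2.44*r - 1.86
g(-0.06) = -2.02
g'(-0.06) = -1.74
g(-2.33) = 20.75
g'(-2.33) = -28.59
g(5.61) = -402.31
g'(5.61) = -203.44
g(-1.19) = 1.71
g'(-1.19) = -7.41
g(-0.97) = 0.34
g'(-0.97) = -5.11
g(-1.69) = 7.13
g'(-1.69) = -14.79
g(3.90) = -145.99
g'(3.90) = -102.18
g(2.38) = -40.30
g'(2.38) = -41.48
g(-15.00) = 6467.52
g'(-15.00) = -1308.51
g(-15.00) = 6467.52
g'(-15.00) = -1308.51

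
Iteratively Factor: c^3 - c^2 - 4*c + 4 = (c - 2)*(c^2 + c - 2) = (c - 2)*(c + 2)*(c - 1)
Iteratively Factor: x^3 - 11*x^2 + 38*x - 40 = (x - 4)*(x^2 - 7*x + 10) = (x - 5)*(x - 4)*(x - 2)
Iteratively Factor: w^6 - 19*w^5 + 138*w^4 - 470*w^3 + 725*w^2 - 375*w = (w)*(w^5 - 19*w^4 + 138*w^3 - 470*w^2 + 725*w - 375) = w*(w - 5)*(w^4 - 14*w^3 + 68*w^2 - 130*w + 75) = w*(w - 5)*(w - 1)*(w^3 - 13*w^2 + 55*w - 75) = w*(w - 5)^2*(w - 1)*(w^2 - 8*w + 15) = w*(w - 5)^3*(w - 1)*(w - 3)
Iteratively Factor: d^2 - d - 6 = (d + 2)*(d - 3)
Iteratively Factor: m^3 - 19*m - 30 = (m + 2)*(m^2 - 2*m - 15) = (m - 5)*(m + 2)*(m + 3)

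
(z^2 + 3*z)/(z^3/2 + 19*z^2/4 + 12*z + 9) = 4*z*(z + 3)/(2*z^3 + 19*z^2 + 48*z + 36)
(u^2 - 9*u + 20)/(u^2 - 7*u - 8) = (-u^2 + 9*u - 20)/(-u^2 + 7*u + 8)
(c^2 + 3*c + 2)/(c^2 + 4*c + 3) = (c + 2)/(c + 3)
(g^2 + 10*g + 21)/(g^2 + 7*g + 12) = (g + 7)/(g + 4)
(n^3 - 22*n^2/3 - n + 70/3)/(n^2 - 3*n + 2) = (3*n^2 - 16*n - 35)/(3*(n - 1))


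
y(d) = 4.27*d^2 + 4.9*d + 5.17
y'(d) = 8.54*d + 4.9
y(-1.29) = 5.95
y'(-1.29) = -6.12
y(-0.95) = 4.37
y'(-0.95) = -3.21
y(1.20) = 17.20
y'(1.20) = 15.15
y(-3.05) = 29.95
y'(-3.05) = -21.15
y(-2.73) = 23.62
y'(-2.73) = -18.41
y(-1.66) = 8.80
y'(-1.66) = -9.28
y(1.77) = 27.22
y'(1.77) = 20.02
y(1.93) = 30.53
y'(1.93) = 21.38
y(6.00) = 188.29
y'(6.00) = 56.14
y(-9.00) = 306.94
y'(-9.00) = -71.96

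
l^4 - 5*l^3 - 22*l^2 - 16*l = l*(l - 8)*(l + 1)*(l + 2)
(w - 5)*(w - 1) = w^2 - 6*w + 5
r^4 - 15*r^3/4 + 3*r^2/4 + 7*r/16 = r*(r - 7/2)*(r - 1/2)*(r + 1/4)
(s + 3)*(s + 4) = s^2 + 7*s + 12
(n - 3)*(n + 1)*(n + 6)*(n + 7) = n^4 + 11*n^3 + 13*n^2 - 123*n - 126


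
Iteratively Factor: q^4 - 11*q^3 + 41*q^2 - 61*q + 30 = (q - 3)*(q^3 - 8*q^2 + 17*q - 10) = (q - 5)*(q - 3)*(q^2 - 3*q + 2) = (q - 5)*(q - 3)*(q - 1)*(q - 2)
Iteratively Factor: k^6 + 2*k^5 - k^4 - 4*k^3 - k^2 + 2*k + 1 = (k - 1)*(k^5 + 3*k^4 + 2*k^3 - 2*k^2 - 3*k - 1) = (k - 1)*(k + 1)*(k^4 + 2*k^3 - 2*k - 1) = (k - 1)*(k + 1)^2*(k^3 + k^2 - k - 1) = (k - 1)*(k + 1)^3*(k^2 - 1) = (k - 1)^2*(k + 1)^3*(k + 1)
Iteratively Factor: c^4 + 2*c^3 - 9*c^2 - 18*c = (c + 2)*(c^3 - 9*c) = (c - 3)*(c + 2)*(c^2 + 3*c) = c*(c - 3)*(c + 2)*(c + 3)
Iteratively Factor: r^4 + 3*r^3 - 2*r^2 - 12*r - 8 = (r - 2)*(r^3 + 5*r^2 + 8*r + 4) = (r - 2)*(r + 2)*(r^2 + 3*r + 2) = (r - 2)*(r + 2)^2*(r + 1)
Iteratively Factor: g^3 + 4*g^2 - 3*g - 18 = (g + 3)*(g^2 + g - 6) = (g + 3)^2*(g - 2)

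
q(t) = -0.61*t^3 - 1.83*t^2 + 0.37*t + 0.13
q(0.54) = -0.30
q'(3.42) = -33.55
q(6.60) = -252.52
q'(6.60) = -103.50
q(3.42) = -44.41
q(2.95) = -30.36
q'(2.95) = -26.35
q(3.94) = -64.13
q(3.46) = -45.77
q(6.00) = -195.29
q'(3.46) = -34.20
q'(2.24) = -17.01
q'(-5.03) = -27.52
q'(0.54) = -2.14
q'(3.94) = -42.46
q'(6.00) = -87.47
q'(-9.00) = -114.92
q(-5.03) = 29.60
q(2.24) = -15.08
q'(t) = -1.83*t^2 - 3.66*t + 0.37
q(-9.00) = 293.26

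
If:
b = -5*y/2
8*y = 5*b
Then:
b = 0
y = 0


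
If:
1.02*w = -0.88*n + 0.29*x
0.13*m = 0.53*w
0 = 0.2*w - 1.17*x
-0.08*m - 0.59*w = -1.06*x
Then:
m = 0.00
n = 0.00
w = 0.00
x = 0.00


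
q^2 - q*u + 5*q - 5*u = (q + 5)*(q - u)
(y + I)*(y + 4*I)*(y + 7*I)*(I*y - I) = I*y^4 - 12*y^3 - I*y^3 + 12*y^2 - 39*I*y^2 + 28*y + 39*I*y - 28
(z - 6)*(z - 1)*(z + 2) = z^3 - 5*z^2 - 8*z + 12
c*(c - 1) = c^2 - c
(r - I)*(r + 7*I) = r^2 + 6*I*r + 7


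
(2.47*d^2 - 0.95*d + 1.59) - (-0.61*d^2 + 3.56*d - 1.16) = 3.08*d^2 - 4.51*d + 2.75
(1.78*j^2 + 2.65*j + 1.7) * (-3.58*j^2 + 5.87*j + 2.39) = -6.3724*j^4 + 0.961600000000001*j^3 + 13.7237*j^2 + 16.3125*j + 4.063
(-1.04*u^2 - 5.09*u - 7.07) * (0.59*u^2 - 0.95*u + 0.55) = -0.6136*u^4 - 2.0151*u^3 + 0.0922000000000001*u^2 + 3.917*u - 3.8885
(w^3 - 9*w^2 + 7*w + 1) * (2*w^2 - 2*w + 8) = 2*w^5 - 20*w^4 + 40*w^3 - 84*w^2 + 54*w + 8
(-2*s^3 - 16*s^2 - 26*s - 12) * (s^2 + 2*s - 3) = -2*s^5 - 20*s^4 - 52*s^3 - 16*s^2 + 54*s + 36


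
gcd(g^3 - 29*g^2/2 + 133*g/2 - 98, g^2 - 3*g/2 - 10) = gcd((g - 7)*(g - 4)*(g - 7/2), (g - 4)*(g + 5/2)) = g - 4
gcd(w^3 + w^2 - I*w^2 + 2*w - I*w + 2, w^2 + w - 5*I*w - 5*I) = w + 1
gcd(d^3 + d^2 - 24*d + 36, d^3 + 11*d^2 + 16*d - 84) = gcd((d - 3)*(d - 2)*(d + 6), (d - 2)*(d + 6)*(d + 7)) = d^2 + 4*d - 12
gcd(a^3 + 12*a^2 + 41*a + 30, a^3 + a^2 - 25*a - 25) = a^2 + 6*a + 5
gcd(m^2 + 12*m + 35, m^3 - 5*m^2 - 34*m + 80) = m + 5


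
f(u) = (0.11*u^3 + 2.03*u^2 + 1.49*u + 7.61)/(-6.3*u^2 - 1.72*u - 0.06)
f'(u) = (12.6*u + 1.72)*(0.11*u^3 + 2.03*u^2 + 1.49*u + 7.61)/(-6.3*u^2 - 1.72*u - 0.06)^2 + (0.33*u^2 + 4.06*u + 1.49)/(-6.3*u^2 - 1.72*u - 0.06)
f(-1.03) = -1.63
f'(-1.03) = -3.22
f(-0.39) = -21.10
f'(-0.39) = -193.86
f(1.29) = -1.03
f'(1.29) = 0.88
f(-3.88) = -0.29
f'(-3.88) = -0.05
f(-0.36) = -28.50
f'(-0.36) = -312.18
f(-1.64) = -0.71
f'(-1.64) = -0.65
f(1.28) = -1.04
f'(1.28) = 0.90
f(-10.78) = -0.13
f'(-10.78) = -0.02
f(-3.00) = -0.36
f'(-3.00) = -0.10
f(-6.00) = -0.22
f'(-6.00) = -0.02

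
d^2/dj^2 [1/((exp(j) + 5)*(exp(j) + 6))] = (4*exp(3*j) + 33*exp(2*j) + exp(j) - 330)*exp(j)/(exp(6*j) + 33*exp(5*j) + 453*exp(4*j) + 3311*exp(3*j) + 13590*exp(2*j) + 29700*exp(j) + 27000)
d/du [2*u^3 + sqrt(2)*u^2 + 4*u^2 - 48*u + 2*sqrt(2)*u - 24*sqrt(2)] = 6*u^2 + 2*sqrt(2)*u + 8*u - 48 + 2*sqrt(2)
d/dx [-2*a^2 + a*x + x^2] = a + 2*x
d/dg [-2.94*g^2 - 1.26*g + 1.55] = -5.88*g - 1.26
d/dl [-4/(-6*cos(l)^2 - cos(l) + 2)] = 4*(12*cos(l) + 1)*sin(l)/(6*cos(l)^2 + cos(l) - 2)^2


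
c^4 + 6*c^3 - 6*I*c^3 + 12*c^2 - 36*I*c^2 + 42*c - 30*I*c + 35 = (c + 1)*(c + 5)*(c - 7*I)*(c + I)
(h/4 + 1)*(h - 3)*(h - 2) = h^3/4 - h^2/4 - 7*h/2 + 6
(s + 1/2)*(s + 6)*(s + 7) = s^3 + 27*s^2/2 + 97*s/2 + 21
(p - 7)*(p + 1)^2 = p^3 - 5*p^2 - 13*p - 7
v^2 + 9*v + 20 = (v + 4)*(v + 5)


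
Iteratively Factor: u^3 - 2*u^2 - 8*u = (u + 2)*(u^2 - 4*u) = u*(u + 2)*(u - 4)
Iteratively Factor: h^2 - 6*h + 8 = (h - 2)*(h - 4)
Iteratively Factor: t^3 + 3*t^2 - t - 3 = (t + 3)*(t^2 - 1) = (t + 1)*(t + 3)*(t - 1)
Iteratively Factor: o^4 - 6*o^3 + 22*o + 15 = (o + 1)*(o^3 - 7*o^2 + 7*o + 15) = (o - 3)*(o + 1)*(o^2 - 4*o - 5) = (o - 5)*(o - 3)*(o + 1)*(o + 1)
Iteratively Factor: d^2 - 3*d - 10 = (d - 5)*(d + 2)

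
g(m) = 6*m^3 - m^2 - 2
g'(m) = 18*m^2 - 2*m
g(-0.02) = -2.00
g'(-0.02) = 0.05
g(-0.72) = -4.76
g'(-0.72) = 10.77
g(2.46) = 81.27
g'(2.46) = 104.01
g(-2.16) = -67.13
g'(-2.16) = 88.30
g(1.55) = 17.94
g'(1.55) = 40.14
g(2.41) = 76.18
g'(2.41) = 99.73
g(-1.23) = -14.68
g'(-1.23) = 29.69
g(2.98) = 147.90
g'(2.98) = 153.89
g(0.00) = -2.00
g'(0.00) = 0.00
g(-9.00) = -4457.00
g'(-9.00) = 1476.00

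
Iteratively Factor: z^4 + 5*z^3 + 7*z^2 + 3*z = (z + 1)*(z^3 + 4*z^2 + 3*z) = (z + 1)*(z + 3)*(z^2 + z) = (z + 1)^2*(z + 3)*(z)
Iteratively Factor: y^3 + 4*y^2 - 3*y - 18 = (y - 2)*(y^2 + 6*y + 9) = (y - 2)*(y + 3)*(y + 3)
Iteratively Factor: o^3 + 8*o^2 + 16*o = (o + 4)*(o^2 + 4*o) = (o + 4)^2*(o)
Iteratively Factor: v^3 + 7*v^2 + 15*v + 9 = (v + 1)*(v^2 + 6*v + 9) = (v + 1)*(v + 3)*(v + 3)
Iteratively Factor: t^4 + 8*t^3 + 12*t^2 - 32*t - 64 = (t - 2)*(t^3 + 10*t^2 + 32*t + 32) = (t - 2)*(t + 2)*(t^2 + 8*t + 16) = (t - 2)*(t + 2)*(t + 4)*(t + 4)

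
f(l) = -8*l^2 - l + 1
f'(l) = -16*l - 1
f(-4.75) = -174.75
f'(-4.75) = 75.00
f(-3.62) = -100.22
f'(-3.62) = 56.92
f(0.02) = 0.98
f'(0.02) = -1.32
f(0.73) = -3.99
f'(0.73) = -12.68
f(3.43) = -96.55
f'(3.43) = -55.88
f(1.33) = -14.48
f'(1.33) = -22.28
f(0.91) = -6.53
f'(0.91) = -15.56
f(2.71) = -60.46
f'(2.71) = -44.36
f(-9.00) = -638.00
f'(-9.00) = 143.00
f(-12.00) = -1139.00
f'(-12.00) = 191.00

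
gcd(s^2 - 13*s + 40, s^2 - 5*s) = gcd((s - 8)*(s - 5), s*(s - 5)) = s - 5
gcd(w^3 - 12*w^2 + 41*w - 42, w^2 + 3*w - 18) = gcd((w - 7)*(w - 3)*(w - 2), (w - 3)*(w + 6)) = w - 3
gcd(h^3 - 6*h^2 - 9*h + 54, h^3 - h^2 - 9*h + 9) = h^2 - 9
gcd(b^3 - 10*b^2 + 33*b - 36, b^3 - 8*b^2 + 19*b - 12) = b^2 - 7*b + 12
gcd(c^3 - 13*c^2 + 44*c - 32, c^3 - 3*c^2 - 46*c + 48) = c^2 - 9*c + 8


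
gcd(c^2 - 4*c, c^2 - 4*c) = c^2 - 4*c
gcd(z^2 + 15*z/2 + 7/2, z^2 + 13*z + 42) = z + 7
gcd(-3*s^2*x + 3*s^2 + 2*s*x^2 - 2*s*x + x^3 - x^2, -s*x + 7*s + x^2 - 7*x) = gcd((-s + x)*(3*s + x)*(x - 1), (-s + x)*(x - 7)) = -s + x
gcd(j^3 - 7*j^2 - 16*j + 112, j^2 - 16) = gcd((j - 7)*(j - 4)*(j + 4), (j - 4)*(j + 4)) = j^2 - 16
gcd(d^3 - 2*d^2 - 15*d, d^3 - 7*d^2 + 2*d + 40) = d - 5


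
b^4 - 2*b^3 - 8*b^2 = b^2*(b - 4)*(b + 2)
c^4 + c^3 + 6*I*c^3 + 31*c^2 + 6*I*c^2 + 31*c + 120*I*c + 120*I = (c + 1)*(c - 5*I)*(c + 3*I)*(c + 8*I)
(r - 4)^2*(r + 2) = r^3 - 6*r^2 + 32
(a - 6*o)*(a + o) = a^2 - 5*a*o - 6*o^2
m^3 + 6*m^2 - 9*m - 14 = (m - 2)*(m + 1)*(m + 7)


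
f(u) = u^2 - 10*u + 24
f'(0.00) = -10.00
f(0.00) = 24.00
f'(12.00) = 14.00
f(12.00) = 48.00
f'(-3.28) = -16.56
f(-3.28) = 67.56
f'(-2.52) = -15.04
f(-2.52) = 55.55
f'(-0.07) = -10.14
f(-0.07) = 24.70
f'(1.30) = -7.40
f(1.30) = 12.69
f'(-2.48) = -14.96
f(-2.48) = 54.95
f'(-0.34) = -10.68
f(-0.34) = 27.52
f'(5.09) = 0.18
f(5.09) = -0.99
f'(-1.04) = -12.08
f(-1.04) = 35.48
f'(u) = 2*u - 10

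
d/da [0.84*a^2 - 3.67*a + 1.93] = 1.68*a - 3.67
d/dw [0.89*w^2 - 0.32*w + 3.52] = 1.78*w - 0.32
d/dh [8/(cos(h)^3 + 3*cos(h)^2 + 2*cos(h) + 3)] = 8*(3*cos(h)^2 + 6*cos(h) + 2)*sin(h)/(cos(h)^3 + 3*cos(h)^2 + 2*cos(h) + 3)^2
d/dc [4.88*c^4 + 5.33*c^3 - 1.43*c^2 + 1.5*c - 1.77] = 19.52*c^3 + 15.99*c^2 - 2.86*c + 1.5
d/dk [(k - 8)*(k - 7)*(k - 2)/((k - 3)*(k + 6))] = (k^4 + 6*k^3 - 191*k^2 + 836*k - 1212)/(k^4 + 6*k^3 - 27*k^2 - 108*k + 324)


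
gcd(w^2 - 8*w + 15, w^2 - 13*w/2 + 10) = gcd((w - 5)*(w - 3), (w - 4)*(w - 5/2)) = 1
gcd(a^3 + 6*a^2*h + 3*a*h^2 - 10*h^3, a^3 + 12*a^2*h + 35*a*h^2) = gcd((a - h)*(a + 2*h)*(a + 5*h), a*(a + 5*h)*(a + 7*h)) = a + 5*h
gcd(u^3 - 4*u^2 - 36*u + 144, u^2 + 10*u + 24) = u + 6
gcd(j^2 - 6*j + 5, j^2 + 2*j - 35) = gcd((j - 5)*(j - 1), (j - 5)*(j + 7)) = j - 5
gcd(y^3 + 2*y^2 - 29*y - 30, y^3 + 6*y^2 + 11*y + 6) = y + 1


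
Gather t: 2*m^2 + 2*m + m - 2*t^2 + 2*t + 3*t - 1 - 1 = 2*m^2 + 3*m - 2*t^2 + 5*t - 2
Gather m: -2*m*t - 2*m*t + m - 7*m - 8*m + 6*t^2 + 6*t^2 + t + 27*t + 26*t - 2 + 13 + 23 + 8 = m*(-4*t - 14) + 12*t^2 + 54*t + 42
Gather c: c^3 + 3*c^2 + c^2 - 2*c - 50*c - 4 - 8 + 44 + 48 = c^3 + 4*c^2 - 52*c + 80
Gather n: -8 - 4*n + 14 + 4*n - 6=0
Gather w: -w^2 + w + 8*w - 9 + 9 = -w^2 + 9*w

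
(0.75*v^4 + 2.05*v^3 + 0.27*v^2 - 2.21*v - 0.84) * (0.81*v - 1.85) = 0.6075*v^5 + 0.273*v^4 - 3.5738*v^3 - 2.2896*v^2 + 3.4081*v + 1.554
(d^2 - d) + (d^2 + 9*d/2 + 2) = 2*d^2 + 7*d/2 + 2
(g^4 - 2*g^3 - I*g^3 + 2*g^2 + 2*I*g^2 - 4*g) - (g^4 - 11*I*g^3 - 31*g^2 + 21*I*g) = -2*g^3 + 10*I*g^3 + 33*g^2 + 2*I*g^2 - 4*g - 21*I*g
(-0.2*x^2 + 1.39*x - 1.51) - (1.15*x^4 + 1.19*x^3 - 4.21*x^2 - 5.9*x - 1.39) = -1.15*x^4 - 1.19*x^3 + 4.01*x^2 + 7.29*x - 0.12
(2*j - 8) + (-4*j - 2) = -2*j - 10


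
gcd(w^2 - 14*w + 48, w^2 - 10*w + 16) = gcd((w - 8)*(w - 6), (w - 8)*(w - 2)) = w - 8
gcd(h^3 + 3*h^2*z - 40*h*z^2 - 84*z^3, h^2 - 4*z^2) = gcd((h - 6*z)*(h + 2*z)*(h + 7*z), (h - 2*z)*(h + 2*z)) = h + 2*z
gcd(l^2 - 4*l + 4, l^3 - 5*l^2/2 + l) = l - 2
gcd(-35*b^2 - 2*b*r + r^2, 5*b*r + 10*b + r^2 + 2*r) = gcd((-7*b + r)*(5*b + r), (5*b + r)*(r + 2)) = 5*b + r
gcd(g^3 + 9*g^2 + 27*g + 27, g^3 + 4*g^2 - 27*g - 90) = g + 3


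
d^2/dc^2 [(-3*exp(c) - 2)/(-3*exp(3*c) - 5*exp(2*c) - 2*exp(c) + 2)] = (108*exp(6*c) + 297*exp(5*c) + 333*exp(4*c) + 428*exp(3*c) + 348*exp(2*c) + 100*exp(c) + 20)*exp(c)/(27*exp(9*c) + 135*exp(8*c) + 279*exp(7*c) + 251*exp(6*c) + 6*exp(5*c) - 162*exp(4*c) - 76*exp(3*c) + 36*exp(2*c) + 24*exp(c) - 8)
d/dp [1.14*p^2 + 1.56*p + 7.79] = 2.28*p + 1.56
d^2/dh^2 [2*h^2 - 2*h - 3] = 4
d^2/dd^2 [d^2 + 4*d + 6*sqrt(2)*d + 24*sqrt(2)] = 2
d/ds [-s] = -1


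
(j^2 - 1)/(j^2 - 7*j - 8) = (j - 1)/(j - 8)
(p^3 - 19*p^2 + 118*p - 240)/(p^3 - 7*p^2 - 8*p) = (p^2 - 11*p + 30)/(p*(p + 1))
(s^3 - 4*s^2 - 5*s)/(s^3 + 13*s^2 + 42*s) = (s^2 - 4*s - 5)/(s^2 + 13*s + 42)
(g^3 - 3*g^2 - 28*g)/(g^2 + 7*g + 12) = g*(g - 7)/(g + 3)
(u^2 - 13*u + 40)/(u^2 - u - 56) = (u - 5)/(u + 7)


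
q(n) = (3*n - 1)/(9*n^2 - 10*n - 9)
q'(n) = (10 - 18*n)*(3*n - 1)/(9*n^2 - 10*n - 9)^2 + 3/(9*n^2 - 10*n - 9) = (-27*n^2 + 18*n - 37)/(81*n^4 - 180*n^3 - 62*n^2 + 180*n + 81)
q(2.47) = 0.30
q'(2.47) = -0.35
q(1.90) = 1.05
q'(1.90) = -4.97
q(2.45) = 0.31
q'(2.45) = -0.37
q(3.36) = 0.15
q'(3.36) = -0.08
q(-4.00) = -0.07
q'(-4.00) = -0.02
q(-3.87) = -0.08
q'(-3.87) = -0.02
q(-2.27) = -0.13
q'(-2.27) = -0.06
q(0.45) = -0.03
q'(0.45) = -0.25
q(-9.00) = -0.03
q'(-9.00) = 0.00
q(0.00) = 0.11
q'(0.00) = -0.46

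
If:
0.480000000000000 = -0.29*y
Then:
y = -1.66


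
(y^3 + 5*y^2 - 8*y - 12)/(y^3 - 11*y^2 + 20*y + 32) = (y^2 + 4*y - 12)/(y^2 - 12*y + 32)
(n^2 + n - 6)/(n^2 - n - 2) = (n + 3)/(n + 1)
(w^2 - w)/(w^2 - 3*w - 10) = w*(1 - w)/(-w^2 + 3*w + 10)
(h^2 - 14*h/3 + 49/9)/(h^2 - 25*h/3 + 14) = (h - 7/3)/(h - 6)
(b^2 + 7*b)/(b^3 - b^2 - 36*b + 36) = b*(b + 7)/(b^3 - b^2 - 36*b + 36)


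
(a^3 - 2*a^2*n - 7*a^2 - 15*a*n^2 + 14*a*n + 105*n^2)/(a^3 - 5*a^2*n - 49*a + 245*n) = (a + 3*n)/(a + 7)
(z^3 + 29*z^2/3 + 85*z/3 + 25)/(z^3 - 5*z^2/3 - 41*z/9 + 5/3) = 3*(z^2 + 8*z + 15)/(3*z^2 - 10*z + 3)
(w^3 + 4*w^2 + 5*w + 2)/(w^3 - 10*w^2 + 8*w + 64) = (w^2 + 2*w + 1)/(w^2 - 12*w + 32)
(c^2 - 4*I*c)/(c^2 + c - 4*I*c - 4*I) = c/(c + 1)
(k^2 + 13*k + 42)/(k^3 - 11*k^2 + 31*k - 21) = (k^2 + 13*k + 42)/(k^3 - 11*k^2 + 31*k - 21)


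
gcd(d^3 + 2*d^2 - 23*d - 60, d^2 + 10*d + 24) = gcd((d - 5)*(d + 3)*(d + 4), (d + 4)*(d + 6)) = d + 4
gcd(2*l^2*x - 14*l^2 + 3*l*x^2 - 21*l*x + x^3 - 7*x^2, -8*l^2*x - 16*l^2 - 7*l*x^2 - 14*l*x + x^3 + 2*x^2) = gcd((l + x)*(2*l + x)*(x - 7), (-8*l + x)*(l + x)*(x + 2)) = l + x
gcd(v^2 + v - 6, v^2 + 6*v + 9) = v + 3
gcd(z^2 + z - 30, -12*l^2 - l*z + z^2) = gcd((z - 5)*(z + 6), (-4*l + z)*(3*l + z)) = 1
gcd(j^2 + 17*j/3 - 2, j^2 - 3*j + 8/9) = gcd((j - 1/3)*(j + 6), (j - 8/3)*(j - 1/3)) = j - 1/3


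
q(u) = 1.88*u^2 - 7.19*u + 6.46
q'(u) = 3.76*u - 7.19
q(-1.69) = 23.98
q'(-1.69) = -13.54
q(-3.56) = 55.88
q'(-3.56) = -20.58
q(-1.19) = 17.68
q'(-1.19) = -11.66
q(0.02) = 6.32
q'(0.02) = -7.11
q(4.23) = 9.68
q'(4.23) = 8.71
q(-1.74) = 24.66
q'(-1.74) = -13.73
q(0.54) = 3.13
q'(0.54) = -5.16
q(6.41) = 37.62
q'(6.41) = 16.91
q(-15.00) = 537.31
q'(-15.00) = -63.59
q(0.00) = 6.46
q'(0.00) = -7.19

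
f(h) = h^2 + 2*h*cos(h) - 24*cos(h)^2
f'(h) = -2*h*sin(h) + 2*h + 48*sin(h)*cos(h) + 2*cos(h)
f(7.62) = 60.31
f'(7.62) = 11.70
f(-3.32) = -5.69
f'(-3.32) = -15.81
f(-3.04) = -8.46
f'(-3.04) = -3.84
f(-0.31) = -22.26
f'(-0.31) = -12.85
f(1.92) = -0.44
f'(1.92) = -15.88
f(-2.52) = -5.41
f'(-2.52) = 13.12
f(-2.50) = -5.15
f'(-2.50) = 13.42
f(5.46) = 26.14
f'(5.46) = -3.64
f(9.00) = 44.68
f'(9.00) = -9.26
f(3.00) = -20.46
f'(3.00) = -3.53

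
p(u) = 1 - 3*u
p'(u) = -3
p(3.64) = -9.92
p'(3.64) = -3.00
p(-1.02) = 4.06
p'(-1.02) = -3.00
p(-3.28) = 10.84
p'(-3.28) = -3.00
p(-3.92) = 12.76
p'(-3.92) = -3.00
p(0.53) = -0.59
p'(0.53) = -3.00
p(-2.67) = 9.01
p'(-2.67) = -3.00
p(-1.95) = 6.85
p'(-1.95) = -3.00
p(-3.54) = 11.62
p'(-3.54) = -3.00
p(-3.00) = 10.00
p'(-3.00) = -3.00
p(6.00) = -17.00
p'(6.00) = -3.00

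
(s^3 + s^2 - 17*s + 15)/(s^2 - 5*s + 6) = (s^2 + 4*s - 5)/(s - 2)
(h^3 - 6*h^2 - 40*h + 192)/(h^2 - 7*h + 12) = (h^2 - 2*h - 48)/(h - 3)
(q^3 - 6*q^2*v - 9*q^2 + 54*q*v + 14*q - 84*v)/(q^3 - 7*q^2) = 1 - 6*v/q - 2/q + 12*v/q^2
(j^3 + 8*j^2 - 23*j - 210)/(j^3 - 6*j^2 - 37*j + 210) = (j + 7)/(j - 7)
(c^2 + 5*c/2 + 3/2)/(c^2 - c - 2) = (c + 3/2)/(c - 2)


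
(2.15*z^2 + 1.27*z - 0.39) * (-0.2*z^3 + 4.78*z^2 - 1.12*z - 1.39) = -0.43*z^5 + 10.023*z^4 + 3.7406*z^3 - 6.2751*z^2 - 1.3285*z + 0.5421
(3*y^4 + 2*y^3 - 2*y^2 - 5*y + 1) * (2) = 6*y^4 + 4*y^3 - 4*y^2 - 10*y + 2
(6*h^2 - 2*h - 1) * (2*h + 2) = 12*h^3 + 8*h^2 - 6*h - 2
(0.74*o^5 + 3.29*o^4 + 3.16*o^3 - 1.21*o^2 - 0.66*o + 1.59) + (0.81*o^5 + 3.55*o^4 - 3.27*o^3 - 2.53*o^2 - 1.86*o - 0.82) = 1.55*o^5 + 6.84*o^4 - 0.11*o^3 - 3.74*o^2 - 2.52*o + 0.77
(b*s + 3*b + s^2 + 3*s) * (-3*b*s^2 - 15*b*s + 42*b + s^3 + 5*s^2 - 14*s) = -3*b^2*s^3 - 24*b^2*s^2 - 3*b^2*s + 126*b^2 - 2*b*s^4 - 16*b*s^3 - 2*b*s^2 + 84*b*s + s^5 + 8*s^4 + s^3 - 42*s^2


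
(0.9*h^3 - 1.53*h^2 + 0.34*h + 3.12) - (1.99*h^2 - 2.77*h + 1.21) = 0.9*h^3 - 3.52*h^2 + 3.11*h + 1.91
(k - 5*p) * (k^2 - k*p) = k^3 - 6*k^2*p + 5*k*p^2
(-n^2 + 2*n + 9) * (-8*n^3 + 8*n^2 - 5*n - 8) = 8*n^5 - 24*n^4 - 51*n^3 + 70*n^2 - 61*n - 72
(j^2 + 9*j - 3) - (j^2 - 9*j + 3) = 18*j - 6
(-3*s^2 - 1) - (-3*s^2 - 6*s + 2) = 6*s - 3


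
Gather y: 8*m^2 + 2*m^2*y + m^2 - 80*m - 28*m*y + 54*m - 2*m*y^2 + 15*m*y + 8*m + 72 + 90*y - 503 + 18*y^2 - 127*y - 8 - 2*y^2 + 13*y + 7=9*m^2 - 18*m + y^2*(16 - 2*m) + y*(2*m^2 - 13*m - 24) - 432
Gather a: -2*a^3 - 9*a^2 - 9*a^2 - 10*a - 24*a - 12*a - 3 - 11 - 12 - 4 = -2*a^3 - 18*a^2 - 46*a - 30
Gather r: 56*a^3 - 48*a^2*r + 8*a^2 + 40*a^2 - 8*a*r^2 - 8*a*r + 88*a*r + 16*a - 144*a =56*a^3 + 48*a^2 - 8*a*r^2 - 128*a + r*(-48*a^2 + 80*a)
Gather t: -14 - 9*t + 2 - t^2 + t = -t^2 - 8*t - 12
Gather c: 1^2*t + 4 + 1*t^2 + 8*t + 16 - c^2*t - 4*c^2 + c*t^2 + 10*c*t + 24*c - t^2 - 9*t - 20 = c^2*(-t - 4) + c*(t^2 + 10*t + 24)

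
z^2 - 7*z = z*(z - 7)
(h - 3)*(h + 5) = h^2 + 2*h - 15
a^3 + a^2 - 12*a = a*(a - 3)*(a + 4)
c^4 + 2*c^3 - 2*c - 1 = (c - 1)*(c + 1)^3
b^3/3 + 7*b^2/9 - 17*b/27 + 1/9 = (b/3 + 1)*(b - 1/3)^2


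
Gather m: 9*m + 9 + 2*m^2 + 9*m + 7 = 2*m^2 + 18*m + 16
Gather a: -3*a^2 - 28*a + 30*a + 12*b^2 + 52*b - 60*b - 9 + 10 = -3*a^2 + 2*a + 12*b^2 - 8*b + 1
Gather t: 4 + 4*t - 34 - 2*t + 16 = 2*t - 14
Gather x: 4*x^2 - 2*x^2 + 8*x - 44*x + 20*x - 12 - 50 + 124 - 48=2*x^2 - 16*x + 14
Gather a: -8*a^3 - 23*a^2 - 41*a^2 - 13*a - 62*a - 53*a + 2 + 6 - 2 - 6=-8*a^3 - 64*a^2 - 128*a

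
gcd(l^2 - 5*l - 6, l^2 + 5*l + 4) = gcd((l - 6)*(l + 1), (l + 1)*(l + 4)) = l + 1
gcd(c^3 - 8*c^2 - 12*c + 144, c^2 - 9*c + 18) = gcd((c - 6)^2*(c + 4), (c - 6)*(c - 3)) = c - 6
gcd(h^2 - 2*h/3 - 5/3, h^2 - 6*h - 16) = 1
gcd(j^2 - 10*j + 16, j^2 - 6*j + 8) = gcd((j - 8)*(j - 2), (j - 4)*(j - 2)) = j - 2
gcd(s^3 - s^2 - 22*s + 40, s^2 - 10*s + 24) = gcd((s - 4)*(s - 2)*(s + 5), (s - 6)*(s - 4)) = s - 4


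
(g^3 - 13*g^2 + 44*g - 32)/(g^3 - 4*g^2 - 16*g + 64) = (g^2 - 9*g + 8)/(g^2 - 16)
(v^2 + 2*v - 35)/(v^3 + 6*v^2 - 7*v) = (v - 5)/(v*(v - 1))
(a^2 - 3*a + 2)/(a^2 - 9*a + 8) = (a - 2)/(a - 8)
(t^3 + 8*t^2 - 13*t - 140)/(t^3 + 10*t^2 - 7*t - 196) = (t + 5)/(t + 7)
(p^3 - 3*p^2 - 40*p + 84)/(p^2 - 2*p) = p - 1 - 42/p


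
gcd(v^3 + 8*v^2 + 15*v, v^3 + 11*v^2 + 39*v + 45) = v^2 + 8*v + 15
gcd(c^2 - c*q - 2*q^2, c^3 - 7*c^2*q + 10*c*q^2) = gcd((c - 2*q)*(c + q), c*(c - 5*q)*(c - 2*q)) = -c + 2*q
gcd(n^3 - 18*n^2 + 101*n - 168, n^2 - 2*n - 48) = n - 8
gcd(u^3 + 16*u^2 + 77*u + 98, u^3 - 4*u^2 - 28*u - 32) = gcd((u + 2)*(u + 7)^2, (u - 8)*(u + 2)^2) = u + 2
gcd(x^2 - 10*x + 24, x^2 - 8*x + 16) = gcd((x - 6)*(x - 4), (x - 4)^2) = x - 4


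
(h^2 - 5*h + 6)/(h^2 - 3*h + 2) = (h - 3)/(h - 1)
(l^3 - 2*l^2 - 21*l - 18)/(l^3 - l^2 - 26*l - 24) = (l + 3)/(l + 4)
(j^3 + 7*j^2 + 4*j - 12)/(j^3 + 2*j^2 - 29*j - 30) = (j^2 + j - 2)/(j^2 - 4*j - 5)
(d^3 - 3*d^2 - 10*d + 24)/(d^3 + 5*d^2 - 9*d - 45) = (d^2 - 6*d + 8)/(d^2 + 2*d - 15)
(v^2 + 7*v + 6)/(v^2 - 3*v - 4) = (v + 6)/(v - 4)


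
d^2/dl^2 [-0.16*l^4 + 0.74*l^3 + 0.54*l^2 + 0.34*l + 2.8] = -1.92*l^2 + 4.44*l + 1.08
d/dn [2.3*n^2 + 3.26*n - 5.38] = 4.6*n + 3.26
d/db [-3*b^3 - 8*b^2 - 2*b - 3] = -9*b^2 - 16*b - 2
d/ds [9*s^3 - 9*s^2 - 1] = 9*s*(3*s - 2)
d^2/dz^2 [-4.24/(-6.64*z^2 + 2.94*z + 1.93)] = (373.879808*z^2 - 165.543168*z - 4.24*(13.28*z - 2.94)*(26.56*z - 5.88) - 108.672896)/(-6.64*z^2 + 2.94*z + 1.93)^3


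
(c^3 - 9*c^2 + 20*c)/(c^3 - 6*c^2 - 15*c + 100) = c*(c - 4)/(c^2 - c - 20)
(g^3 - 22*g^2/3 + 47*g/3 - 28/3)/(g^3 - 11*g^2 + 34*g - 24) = (g - 7/3)/(g - 6)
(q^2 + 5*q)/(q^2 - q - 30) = q/(q - 6)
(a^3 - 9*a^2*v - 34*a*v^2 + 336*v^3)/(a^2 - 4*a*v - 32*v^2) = (a^2 - a*v - 42*v^2)/(a + 4*v)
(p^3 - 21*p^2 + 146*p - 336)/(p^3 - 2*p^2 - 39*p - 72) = (p^2 - 13*p + 42)/(p^2 + 6*p + 9)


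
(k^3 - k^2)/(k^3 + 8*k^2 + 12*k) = k*(k - 1)/(k^2 + 8*k + 12)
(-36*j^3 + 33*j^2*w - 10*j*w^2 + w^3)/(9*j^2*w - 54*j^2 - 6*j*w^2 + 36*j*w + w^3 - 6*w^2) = (-4*j + w)/(w - 6)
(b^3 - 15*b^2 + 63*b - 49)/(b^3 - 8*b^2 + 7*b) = (b - 7)/b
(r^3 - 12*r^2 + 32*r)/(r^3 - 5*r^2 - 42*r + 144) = r*(r - 4)/(r^2 + 3*r - 18)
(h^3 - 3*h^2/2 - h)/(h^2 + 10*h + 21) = h*(2*h^2 - 3*h - 2)/(2*(h^2 + 10*h + 21))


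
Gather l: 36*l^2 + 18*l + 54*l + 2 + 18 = 36*l^2 + 72*l + 20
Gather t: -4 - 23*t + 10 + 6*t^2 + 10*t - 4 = 6*t^2 - 13*t + 2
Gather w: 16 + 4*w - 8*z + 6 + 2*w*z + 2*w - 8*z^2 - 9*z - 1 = w*(2*z + 6) - 8*z^2 - 17*z + 21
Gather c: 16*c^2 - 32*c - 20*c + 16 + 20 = 16*c^2 - 52*c + 36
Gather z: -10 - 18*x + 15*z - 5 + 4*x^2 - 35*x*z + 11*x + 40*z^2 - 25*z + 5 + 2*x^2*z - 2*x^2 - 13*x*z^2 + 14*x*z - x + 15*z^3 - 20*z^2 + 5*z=2*x^2 - 8*x + 15*z^3 + z^2*(20 - 13*x) + z*(2*x^2 - 21*x - 5) - 10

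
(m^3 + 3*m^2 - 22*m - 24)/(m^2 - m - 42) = (m^2 - 3*m - 4)/(m - 7)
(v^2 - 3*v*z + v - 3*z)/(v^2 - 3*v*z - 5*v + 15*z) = (v + 1)/(v - 5)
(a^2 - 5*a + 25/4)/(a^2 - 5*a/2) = (a - 5/2)/a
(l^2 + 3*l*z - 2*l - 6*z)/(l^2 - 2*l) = (l + 3*z)/l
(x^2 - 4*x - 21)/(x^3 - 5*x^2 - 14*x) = (x + 3)/(x*(x + 2))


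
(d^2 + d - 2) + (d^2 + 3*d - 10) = 2*d^2 + 4*d - 12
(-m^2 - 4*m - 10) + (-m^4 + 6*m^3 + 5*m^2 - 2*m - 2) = -m^4 + 6*m^3 + 4*m^2 - 6*m - 12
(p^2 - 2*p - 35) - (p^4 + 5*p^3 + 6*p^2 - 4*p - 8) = -p^4 - 5*p^3 - 5*p^2 + 2*p - 27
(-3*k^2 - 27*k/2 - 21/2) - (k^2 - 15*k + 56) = -4*k^2 + 3*k/2 - 133/2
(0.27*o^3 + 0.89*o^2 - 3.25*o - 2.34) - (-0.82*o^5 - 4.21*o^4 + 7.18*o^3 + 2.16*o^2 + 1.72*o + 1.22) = 0.82*o^5 + 4.21*o^4 - 6.91*o^3 - 1.27*o^2 - 4.97*o - 3.56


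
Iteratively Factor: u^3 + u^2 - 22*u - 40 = (u + 4)*(u^2 - 3*u - 10) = (u - 5)*(u + 4)*(u + 2)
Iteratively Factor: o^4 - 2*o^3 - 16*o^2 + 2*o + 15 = (o - 5)*(o^3 + 3*o^2 - o - 3) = (o - 5)*(o + 3)*(o^2 - 1) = (o - 5)*(o - 1)*(o + 3)*(o + 1)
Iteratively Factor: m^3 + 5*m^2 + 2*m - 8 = (m + 2)*(m^2 + 3*m - 4) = (m - 1)*(m + 2)*(m + 4)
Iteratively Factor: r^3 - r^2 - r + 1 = (r - 1)*(r^2 - 1) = (r - 1)^2*(r + 1)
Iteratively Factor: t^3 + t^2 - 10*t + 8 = (t - 1)*(t^2 + 2*t - 8) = (t - 1)*(t + 4)*(t - 2)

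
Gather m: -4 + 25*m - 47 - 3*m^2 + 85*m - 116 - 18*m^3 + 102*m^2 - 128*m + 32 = -18*m^3 + 99*m^2 - 18*m - 135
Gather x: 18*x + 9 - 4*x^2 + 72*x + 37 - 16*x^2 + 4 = -20*x^2 + 90*x + 50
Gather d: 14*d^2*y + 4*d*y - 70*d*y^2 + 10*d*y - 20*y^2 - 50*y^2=14*d^2*y + d*(-70*y^2 + 14*y) - 70*y^2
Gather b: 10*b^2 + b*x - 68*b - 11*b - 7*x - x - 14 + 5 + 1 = 10*b^2 + b*(x - 79) - 8*x - 8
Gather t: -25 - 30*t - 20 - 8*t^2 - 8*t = -8*t^2 - 38*t - 45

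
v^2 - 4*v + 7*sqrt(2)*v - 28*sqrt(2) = (v - 4)*(v + 7*sqrt(2))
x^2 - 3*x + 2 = (x - 2)*(x - 1)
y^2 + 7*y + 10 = (y + 2)*(y + 5)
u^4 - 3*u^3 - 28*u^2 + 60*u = u*(u - 6)*(u - 2)*(u + 5)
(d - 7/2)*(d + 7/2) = d^2 - 49/4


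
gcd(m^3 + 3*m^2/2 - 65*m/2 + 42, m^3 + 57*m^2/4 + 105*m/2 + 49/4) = m + 7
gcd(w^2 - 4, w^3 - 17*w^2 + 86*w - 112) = w - 2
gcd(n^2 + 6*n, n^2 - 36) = n + 6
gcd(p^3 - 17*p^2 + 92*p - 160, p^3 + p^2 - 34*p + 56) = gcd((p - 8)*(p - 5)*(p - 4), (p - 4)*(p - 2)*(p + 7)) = p - 4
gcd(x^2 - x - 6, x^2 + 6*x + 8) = x + 2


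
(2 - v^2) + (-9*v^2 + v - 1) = -10*v^2 + v + 1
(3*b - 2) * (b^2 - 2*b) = 3*b^3 - 8*b^2 + 4*b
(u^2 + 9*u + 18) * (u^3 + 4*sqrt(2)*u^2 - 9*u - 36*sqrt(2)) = u^5 + 4*sqrt(2)*u^4 + 9*u^4 + 9*u^3 + 36*sqrt(2)*u^3 - 81*u^2 + 36*sqrt(2)*u^2 - 324*sqrt(2)*u - 162*u - 648*sqrt(2)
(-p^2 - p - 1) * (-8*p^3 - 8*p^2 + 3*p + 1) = 8*p^5 + 16*p^4 + 13*p^3 + 4*p^2 - 4*p - 1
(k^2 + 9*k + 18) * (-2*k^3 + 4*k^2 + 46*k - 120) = -2*k^5 - 14*k^4 + 46*k^3 + 366*k^2 - 252*k - 2160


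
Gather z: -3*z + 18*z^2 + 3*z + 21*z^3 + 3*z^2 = 21*z^3 + 21*z^2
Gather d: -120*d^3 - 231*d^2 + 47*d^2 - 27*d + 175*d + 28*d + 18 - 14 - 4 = -120*d^3 - 184*d^2 + 176*d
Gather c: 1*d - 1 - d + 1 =0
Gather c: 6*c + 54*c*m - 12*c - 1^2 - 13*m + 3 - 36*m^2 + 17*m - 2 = c*(54*m - 6) - 36*m^2 + 4*m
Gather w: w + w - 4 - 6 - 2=2*w - 12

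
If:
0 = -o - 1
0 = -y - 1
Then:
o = -1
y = -1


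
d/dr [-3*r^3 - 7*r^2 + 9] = r*(-9*r - 14)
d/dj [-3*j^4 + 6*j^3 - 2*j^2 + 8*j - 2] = -12*j^3 + 18*j^2 - 4*j + 8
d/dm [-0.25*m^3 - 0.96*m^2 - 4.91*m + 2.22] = -0.75*m^2 - 1.92*m - 4.91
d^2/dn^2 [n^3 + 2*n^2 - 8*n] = 6*n + 4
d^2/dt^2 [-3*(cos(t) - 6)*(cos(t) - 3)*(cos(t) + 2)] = 9*cos(t)/4 - 42*cos(2*t) + 27*cos(3*t)/4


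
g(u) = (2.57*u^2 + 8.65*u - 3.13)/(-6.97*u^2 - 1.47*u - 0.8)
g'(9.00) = 0.01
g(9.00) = -0.49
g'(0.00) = -18.00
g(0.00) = 3.91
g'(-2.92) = 0.19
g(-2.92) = 0.12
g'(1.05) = 0.01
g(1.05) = -0.88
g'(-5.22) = 0.05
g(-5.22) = -0.12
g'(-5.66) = 0.04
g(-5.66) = -0.14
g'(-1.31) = 1.26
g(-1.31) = 0.93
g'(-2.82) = 0.21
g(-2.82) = 0.14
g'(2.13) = 0.11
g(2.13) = -0.76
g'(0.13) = -13.64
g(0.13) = 1.77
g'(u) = (5.14*u + 8.65)/(-6.97*u^2 - 1.47*u - 0.8) + (13.94*u + 1.47)*(2.57*u^2 + 8.65*u - 3.13)/(-6.97*u^2 - 1.47*u - 0.8)^2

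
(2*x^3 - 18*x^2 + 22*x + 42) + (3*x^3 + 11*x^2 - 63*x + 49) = 5*x^3 - 7*x^2 - 41*x + 91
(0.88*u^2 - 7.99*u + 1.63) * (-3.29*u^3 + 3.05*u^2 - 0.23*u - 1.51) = -2.8952*u^5 + 28.9711*u^4 - 29.9346*u^3 + 5.4804*u^2 + 11.69*u - 2.4613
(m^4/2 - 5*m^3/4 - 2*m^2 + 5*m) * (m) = m^5/2 - 5*m^4/4 - 2*m^3 + 5*m^2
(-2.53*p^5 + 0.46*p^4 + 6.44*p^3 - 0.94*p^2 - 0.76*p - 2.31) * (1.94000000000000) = -4.9082*p^5 + 0.8924*p^4 + 12.4936*p^3 - 1.8236*p^2 - 1.4744*p - 4.4814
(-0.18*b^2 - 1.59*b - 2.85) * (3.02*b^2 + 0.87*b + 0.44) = -0.5436*b^4 - 4.9584*b^3 - 10.0695*b^2 - 3.1791*b - 1.254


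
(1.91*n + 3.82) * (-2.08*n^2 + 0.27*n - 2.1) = -3.9728*n^3 - 7.4299*n^2 - 2.9796*n - 8.022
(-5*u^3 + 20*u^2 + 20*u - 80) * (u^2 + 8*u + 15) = -5*u^5 - 20*u^4 + 105*u^3 + 380*u^2 - 340*u - 1200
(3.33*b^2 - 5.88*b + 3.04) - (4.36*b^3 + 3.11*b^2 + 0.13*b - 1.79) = -4.36*b^3 + 0.22*b^2 - 6.01*b + 4.83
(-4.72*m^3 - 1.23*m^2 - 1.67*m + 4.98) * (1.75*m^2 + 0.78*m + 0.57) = -8.26*m^5 - 5.8341*m^4 - 6.5723*m^3 + 6.7113*m^2 + 2.9325*m + 2.8386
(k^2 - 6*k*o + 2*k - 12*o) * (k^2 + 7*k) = k^4 - 6*k^3*o + 9*k^3 - 54*k^2*o + 14*k^2 - 84*k*o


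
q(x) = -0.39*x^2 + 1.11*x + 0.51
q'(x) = 1.11 - 0.78*x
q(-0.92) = -0.84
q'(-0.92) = 1.83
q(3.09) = 0.22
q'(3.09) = -1.30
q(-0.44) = -0.05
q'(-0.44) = 1.45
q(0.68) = 1.08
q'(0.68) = 0.58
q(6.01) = -6.91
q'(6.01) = -3.58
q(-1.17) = -1.32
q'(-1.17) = 2.02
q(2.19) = 1.07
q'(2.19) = -0.60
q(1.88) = 1.22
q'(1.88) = -0.36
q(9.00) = -21.09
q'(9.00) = -5.91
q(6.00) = -6.87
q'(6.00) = -3.57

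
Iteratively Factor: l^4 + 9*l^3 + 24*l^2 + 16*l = (l)*(l^3 + 9*l^2 + 24*l + 16) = l*(l + 1)*(l^2 + 8*l + 16) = l*(l + 1)*(l + 4)*(l + 4)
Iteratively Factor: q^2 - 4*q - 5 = (q - 5)*(q + 1)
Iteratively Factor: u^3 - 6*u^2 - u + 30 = (u + 2)*(u^2 - 8*u + 15) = (u - 3)*(u + 2)*(u - 5)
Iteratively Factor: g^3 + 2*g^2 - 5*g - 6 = (g - 2)*(g^2 + 4*g + 3) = (g - 2)*(g + 3)*(g + 1)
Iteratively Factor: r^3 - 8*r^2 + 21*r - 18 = (r - 3)*(r^2 - 5*r + 6) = (r - 3)*(r - 2)*(r - 3)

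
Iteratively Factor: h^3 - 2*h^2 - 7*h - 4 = (h + 1)*(h^2 - 3*h - 4) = (h + 1)^2*(h - 4)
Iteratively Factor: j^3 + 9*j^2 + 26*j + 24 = (j + 4)*(j^2 + 5*j + 6) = (j + 3)*(j + 4)*(j + 2)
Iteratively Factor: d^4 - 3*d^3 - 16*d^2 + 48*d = (d - 3)*(d^3 - 16*d) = (d - 4)*(d - 3)*(d^2 + 4*d) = d*(d - 4)*(d - 3)*(d + 4)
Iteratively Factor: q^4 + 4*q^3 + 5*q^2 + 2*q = (q + 1)*(q^3 + 3*q^2 + 2*q) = q*(q + 1)*(q^2 + 3*q + 2) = q*(q + 1)^2*(q + 2)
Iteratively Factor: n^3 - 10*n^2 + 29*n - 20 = (n - 1)*(n^2 - 9*n + 20) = (n - 5)*(n - 1)*(n - 4)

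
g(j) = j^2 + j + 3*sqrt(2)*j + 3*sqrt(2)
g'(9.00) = 23.24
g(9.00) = 132.43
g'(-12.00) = -18.76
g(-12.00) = 85.33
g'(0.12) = 5.48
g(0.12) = 4.89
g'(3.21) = 11.66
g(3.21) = 31.38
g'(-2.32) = 0.60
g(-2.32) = -2.54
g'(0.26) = 5.76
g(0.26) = 5.67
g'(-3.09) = -0.94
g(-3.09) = -2.41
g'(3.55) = 12.34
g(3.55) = 35.46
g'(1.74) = 8.72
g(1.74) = 16.39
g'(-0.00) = 5.24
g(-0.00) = 4.24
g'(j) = 2*j + 1 + 3*sqrt(2)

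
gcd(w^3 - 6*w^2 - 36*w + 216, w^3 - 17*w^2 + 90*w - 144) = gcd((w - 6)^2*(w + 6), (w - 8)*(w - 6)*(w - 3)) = w - 6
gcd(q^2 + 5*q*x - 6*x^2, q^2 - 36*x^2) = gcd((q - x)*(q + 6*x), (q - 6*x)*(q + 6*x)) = q + 6*x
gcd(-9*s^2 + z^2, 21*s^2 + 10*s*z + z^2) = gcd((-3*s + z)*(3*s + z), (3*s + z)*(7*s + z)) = 3*s + z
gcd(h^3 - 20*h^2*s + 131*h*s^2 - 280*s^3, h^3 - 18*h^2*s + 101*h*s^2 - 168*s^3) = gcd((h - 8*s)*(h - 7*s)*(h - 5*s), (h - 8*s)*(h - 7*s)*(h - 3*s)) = h^2 - 15*h*s + 56*s^2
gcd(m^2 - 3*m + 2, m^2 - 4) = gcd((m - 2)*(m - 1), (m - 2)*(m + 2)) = m - 2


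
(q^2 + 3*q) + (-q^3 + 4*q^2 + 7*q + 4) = -q^3 + 5*q^2 + 10*q + 4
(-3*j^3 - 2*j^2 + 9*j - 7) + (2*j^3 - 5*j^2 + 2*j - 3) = -j^3 - 7*j^2 + 11*j - 10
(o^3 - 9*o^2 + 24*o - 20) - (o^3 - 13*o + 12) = -9*o^2 + 37*o - 32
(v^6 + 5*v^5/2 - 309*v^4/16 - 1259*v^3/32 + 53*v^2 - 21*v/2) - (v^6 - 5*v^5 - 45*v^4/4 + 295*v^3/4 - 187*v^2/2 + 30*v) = 15*v^5/2 - 129*v^4/16 - 3619*v^3/32 + 293*v^2/2 - 81*v/2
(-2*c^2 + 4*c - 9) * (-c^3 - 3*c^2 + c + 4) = 2*c^5 + 2*c^4 - 5*c^3 + 23*c^2 + 7*c - 36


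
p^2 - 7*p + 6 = (p - 6)*(p - 1)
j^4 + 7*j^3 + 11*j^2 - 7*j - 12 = (j - 1)*(j + 1)*(j + 3)*(j + 4)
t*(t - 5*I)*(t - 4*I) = t^3 - 9*I*t^2 - 20*t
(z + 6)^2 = z^2 + 12*z + 36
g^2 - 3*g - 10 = (g - 5)*(g + 2)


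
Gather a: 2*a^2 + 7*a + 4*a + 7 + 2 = 2*a^2 + 11*a + 9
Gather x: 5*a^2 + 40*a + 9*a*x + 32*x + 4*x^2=5*a^2 + 40*a + 4*x^2 + x*(9*a + 32)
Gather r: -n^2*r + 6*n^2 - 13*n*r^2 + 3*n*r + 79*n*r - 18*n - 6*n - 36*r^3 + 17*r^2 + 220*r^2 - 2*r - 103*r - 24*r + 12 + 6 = 6*n^2 - 24*n - 36*r^3 + r^2*(237 - 13*n) + r*(-n^2 + 82*n - 129) + 18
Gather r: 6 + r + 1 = r + 7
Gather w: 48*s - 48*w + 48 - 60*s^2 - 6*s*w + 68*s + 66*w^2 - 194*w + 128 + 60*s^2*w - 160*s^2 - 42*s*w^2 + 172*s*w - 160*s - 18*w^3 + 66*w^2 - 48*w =-220*s^2 - 44*s - 18*w^3 + w^2*(132 - 42*s) + w*(60*s^2 + 166*s - 290) + 176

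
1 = 1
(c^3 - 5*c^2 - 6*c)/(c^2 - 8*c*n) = (c^2 - 5*c - 6)/(c - 8*n)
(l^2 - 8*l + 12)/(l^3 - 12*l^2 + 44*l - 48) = 1/(l - 4)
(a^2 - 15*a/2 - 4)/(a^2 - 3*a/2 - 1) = (a - 8)/(a - 2)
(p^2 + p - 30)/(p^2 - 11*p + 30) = (p + 6)/(p - 6)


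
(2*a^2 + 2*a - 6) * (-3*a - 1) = -6*a^3 - 8*a^2 + 16*a + 6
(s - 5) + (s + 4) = 2*s - 1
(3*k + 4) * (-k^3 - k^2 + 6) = -3*k^4 - 7*k^3 - 4*k^2 + 18*k + 24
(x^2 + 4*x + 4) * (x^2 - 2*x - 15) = x^4 + 2*x^3 - 19*x^2 - 68*x - 60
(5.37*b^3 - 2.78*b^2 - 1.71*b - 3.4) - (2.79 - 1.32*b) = 5.37*b^3 - 2.78*b^2 - 0.39*b - 6.19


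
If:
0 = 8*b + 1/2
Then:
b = -1/16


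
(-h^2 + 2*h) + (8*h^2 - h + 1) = 7*h^2 + h + 1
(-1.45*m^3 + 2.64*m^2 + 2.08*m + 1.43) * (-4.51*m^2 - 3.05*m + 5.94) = 6.5395*m^5 - 7.4839*m^4 - 26.0458*m^3 + 2.8883*m^2 + 7.9937*m + 8.4942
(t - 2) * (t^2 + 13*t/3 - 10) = t^3 + 7*t^2/3 - 56*t/3 + 20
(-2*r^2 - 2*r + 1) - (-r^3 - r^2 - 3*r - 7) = r^3 - r^2 + r + 8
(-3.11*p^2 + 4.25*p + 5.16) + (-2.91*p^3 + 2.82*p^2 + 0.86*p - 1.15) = -2.91*p^3 - 0.29*p^2 + 5.11*p + 4.01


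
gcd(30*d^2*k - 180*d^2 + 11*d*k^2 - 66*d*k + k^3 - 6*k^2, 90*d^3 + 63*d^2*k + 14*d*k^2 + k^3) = 30*d^2 + 11*d*k + k^2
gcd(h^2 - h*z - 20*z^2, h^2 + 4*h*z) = h + 4*z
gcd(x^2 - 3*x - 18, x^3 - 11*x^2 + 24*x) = 1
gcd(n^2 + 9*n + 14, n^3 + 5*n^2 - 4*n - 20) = n + 2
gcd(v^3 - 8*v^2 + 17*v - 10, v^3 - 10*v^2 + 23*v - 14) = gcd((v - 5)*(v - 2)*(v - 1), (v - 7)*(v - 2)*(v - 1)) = v^2 - 3*v + 2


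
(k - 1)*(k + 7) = k^2 + 6*k - 7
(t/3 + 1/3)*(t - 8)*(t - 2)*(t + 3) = t^4/3 - 2*t^3 - 7*t^2 + 34*t/3 + 16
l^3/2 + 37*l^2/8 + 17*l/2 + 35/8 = (l/2 + 1/2)*(l + 5/4)*(l + 7)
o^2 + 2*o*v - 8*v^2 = (o - 2*v)*(o + 4*v)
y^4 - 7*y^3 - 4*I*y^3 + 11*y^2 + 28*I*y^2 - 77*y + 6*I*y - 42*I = (y - 7)*(y - 6*I)*(y + I)^2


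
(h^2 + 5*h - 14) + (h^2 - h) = 2*h^2 + 4*h - 14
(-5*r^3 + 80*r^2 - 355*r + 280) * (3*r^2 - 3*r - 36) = -15*r^5 + 255*r^4 - 1125*r^3 - 975*r^2 + 11940*r - 10080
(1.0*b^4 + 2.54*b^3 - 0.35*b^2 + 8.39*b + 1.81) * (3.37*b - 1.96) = 3.37*b^5 + 6.5998*b^4 - 6.1579*b^3 + 28.9603*b^2 - 10.3447*b - 3.5476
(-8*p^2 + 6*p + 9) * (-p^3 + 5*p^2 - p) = 8*p^5 - 46*p^4 + 29*p^3 + 39*p^2 - 9*p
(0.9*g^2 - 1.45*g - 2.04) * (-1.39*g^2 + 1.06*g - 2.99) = -1.251*g^4 + 2.9695*g^3 - 1.3924*g^2 + 2.1731*g + 6.0996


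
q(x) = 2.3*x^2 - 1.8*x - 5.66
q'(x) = 4.6*x - 1.8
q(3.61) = 17.82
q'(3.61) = 14.81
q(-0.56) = -3.93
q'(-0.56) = -4.38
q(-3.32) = 25.67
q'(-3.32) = -17.07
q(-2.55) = 13.89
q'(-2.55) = -13.53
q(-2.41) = 12.04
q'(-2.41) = -12.89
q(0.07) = -5.77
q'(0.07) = -1.48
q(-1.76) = 4.63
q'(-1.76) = -9.90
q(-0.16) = -5.31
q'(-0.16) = -2.54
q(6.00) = 66.34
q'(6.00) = 25.80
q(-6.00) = 87.94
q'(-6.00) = -29.40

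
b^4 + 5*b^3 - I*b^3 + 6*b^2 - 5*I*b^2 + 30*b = b*(b + 5)*(b - 3*I)*(b + 2*I)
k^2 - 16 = (k - 4)*(k + 4)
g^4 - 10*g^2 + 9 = (g - 3)*(g - 1)*(g + 1)*(g + 3)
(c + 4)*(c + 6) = c^2 + 10*c + 24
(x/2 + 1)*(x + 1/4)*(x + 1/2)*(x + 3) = x^4/2 + 23*x^3/8 + 79*x^2/16 + 41*x/16 + 3/8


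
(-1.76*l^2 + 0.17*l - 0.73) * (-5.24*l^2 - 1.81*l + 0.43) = 9.2224*l^4 + 2.2948*l^3 + 2.7607*l^2 + 1.3944*l - 0.3139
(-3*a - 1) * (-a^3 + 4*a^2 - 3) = 3*a^4 - 11*a^3 - 4*a^2 + 9*a + 3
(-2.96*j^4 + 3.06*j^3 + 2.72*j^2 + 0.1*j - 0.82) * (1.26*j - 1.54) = -3.7296*j^5 + 8.414*j^4 - 1.2852*j^3 - 4.0628*j^2 - 1.1872*j + 1.2628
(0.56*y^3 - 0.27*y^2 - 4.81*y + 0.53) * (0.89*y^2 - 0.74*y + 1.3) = 0.4984*y^5 - 0.6547*y^4 - 3.3531*y^3 + 3.6801*y^2 - 6.6452*y + 0.689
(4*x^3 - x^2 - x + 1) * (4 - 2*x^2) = -8*x^5 + 2*x^4 + 18*x^3 - 6*x^2 - 4*x + 4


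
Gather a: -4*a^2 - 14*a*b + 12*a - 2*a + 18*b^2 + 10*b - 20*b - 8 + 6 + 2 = -4*a^2 + a*(10 - 14*b) + 18*b^2 - 10*b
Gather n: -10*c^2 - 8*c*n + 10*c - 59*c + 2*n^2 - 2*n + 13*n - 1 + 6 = -10*c^2 - 49*c + 2*n^2 + n*(11 - 8*c) + 5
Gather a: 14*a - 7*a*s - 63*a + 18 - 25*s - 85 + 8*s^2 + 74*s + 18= a*(-7*s - 49) + 8*s^2 + 49*s - 49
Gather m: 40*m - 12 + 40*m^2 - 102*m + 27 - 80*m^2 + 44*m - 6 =-40*m^2 - 18*m + 9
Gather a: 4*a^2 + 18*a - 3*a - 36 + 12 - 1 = 4*a^2 + 15*a - 25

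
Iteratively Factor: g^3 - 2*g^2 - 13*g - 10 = (g + 2)*(g^2 - 4*g - 5) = (g + 1)*(g + 2)*(g - 5)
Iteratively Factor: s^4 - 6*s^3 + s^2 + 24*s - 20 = (s - 5)*(s^3 - s^2 - 4*s + 4) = (s - 5)*(s + 2)*(s^2 - 3*s + 2) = (s - 5)*(s - 2)*(s + 2)*(s - 1)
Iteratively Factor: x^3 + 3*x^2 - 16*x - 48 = (x - 4)*(x^2 + 7*x + 12) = (x - 4)*(x + 4)*(x + 3)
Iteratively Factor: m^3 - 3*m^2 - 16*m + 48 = (m - 4)*(m^2 + m - 12) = (m - 4)*(m + 4)*(m - 3)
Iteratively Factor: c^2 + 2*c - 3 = (c + 3)*(c - 1)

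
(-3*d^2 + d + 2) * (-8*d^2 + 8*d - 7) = 24*d^4 - 32*d^3 + 13*d^2 + 9*d - 14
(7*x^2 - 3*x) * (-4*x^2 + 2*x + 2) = -28*x^4 + 26*x^3 + 8*x^2 - 6*x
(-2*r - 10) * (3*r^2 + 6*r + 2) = -6*r^3 - 42*r^2 - 64*r - 20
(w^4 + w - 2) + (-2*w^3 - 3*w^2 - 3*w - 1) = w^4 - 2*w^3 - 3*w^2 - 2*w - 3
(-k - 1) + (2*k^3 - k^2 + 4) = 2*k^3 - k^2 - k + 3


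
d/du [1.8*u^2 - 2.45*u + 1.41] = 3.6*u - 2.45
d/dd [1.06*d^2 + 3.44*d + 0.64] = 2.12*d + 3.44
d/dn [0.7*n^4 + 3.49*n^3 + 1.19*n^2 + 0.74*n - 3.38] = 2.8*n^3 + 10.47*n^2 + 2.38*n + 0.74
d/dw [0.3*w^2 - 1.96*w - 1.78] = 0.6*w - 1.96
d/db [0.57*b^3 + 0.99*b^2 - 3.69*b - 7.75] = 1.71*b^2 + 1.98*b - 3.69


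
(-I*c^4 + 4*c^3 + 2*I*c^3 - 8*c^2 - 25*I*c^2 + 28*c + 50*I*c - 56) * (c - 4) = -I*c^5 + 4*c^4 + 6*I*c^4 - 24*c^3 - 33*I*c^3 + 60*c^2 + 150*I*c^2 - 168*c - 200*I*c + 224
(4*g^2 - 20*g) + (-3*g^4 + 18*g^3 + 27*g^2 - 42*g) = -3*g^4 + 18*g^3 + 31*g^2 - 62*g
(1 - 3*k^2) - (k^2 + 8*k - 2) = -4*k^2 - 8*k + 3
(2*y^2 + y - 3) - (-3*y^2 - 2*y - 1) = 5*y^2 + 3*y - 2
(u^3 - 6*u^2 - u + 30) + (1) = u^3 - 6*u^2 - u + 31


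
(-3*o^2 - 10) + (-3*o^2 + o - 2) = -6*o^2 + o - 12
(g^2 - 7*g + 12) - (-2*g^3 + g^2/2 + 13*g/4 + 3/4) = 2*g^3 + g^2/2 - 41*g/4 + 45/4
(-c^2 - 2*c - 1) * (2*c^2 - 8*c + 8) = -2*c^4 + 4*c^3 + 6*c^2 - 8*c - 8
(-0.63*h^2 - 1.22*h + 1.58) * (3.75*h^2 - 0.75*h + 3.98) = -2.3625*h^4 - 4.1025*h^3 + 4.3326*h^2 - 6.0406*h + 6.2884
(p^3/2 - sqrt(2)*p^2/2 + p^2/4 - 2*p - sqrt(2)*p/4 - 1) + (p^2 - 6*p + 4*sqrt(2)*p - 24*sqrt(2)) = p^3/2 - sqrt(2)*p^2/2 + 5*p^2/4 - 8*p + 15*sqrt(2)*p/4 - 24*sqrt(2) - 1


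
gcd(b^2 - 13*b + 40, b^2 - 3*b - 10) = b - 5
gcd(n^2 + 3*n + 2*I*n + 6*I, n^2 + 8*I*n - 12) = n + 2*I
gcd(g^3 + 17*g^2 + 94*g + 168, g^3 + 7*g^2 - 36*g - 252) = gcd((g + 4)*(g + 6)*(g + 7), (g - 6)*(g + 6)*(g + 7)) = g^2 + 13*g + 42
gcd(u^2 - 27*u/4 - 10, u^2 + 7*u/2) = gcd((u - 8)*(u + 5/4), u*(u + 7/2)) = 1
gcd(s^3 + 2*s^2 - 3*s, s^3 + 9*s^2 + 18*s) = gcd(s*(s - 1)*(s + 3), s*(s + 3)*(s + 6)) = s^2 + 3*s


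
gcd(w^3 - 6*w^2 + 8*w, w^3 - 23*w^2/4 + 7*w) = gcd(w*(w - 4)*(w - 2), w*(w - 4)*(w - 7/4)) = w^2 - 4*w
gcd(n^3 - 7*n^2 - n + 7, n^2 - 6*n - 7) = n^2 - 6*n - 7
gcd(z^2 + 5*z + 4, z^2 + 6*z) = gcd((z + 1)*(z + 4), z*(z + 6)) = 1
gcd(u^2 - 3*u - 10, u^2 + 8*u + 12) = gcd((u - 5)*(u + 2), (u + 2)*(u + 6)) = u + 2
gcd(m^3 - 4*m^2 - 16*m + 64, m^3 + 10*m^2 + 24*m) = m + 4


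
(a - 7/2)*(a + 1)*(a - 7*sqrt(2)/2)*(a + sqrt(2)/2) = a^4 - 3*sqrt(2)*a^3 - 5*a^3/2 - 7*a^2 + 15*sqrt(2)*a^2/2 + 35*a/4 + 21*sqrt(2)*a/2 + 49/4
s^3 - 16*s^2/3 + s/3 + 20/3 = (s - 5)*(s - 4/3)*(s + 1)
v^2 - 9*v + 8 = (v - 8)*(v - 1)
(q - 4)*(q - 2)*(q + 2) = q^3 - 4*q^2 - 4*q + 16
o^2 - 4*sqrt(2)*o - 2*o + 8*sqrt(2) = (o - 2)*(o - 4*sqrt(2))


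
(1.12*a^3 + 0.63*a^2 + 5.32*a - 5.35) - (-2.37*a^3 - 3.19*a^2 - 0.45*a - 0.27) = 3.49*a^3 + 3.82*a^2 + 5.77*a - 5.08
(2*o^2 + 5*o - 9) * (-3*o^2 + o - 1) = -6*o^4 - 13*o^3 + 30*o^2 - 14*o + 9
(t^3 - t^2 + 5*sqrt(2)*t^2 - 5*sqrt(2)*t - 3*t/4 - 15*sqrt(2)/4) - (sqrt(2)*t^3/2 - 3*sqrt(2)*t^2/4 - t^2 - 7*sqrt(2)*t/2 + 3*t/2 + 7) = -sqrt(2)*t^3/2 + t^3 + 23*sqrt(2)*t^2/4 - 9*t/4 - 3*sqrt(2)*t/2 - 7 - 15*sqrt(2)/4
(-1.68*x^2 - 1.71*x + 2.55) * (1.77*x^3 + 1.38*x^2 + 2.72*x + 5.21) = -2.9736*x^5 - 5.3451*x^4 - 2.4159*x^3 - 9.885*x^2 - 1.9731*x + 13.2855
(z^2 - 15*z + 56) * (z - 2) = z^3 - 17*z^2 + 86*z - 112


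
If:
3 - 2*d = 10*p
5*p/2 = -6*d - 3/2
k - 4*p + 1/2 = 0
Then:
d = -9/22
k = 113/110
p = 21/55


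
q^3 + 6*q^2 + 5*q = q*(q + 1)*(q + 5)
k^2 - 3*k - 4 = (k - 4)*(k + 1)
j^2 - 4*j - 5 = (j - 5)*(j + 1)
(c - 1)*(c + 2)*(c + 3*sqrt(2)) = c^3 + c^2 + 3*sqrt(2)*c^2 - 2*c + 3*sqrt(2)*c - 6*sqrt(2)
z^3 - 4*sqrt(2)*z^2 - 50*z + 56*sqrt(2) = (z - 7*sqrt(2))*(z - sqrt(2))*(z + 4*sqrt(2))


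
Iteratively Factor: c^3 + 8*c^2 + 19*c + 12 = (c + 3)*(c^2 + 5*c + 4) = (c + 3)*(c + 4)*(c + 1)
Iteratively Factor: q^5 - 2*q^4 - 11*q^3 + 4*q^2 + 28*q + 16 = (q - 4)*(q^4 + 2*q^3 - 3*q^2 - 8*q - 4) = (q - 4)*(q + 1)*(q^3 + q^2 - 4*q - 4) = (q - 4)*(q + 1)*(q + 2)*(q^2 - q - 2) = (q - 4)*(q + 1)^2*(q + 2)*(q - 2)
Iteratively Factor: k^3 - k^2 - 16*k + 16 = (k - 1)*(k^2 - 16) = (k - 4)*(k - 1)*(k + 4)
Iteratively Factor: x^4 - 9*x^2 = (x)*(x^3 - 9*x) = x^2*(x^2 - 9) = x^2*(x + 3)*(x - 3)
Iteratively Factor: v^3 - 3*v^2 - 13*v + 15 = (v + 3)*(v^2 - 6*v + 5) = (v - 5)*(v + 3)*(v - 1)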